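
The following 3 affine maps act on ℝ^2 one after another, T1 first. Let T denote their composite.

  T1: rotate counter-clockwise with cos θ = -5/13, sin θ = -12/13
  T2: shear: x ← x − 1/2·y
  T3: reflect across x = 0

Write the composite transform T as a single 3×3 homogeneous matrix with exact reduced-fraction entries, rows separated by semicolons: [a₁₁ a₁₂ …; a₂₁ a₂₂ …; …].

T1 = [-5/13 12/13 0; -12/13 -5/13 0; 0 0 1]
T2·T1 = [1/13 29/26 0; -12/13 -5/13 0; 0 0 1]
T3·…·T1 = [-1/13 -29/26 0; -12/13 -5/13 0; 0 0 1]

T = [-1/13 -29/26 0; -12/13 -5/13 0; 0 0 1]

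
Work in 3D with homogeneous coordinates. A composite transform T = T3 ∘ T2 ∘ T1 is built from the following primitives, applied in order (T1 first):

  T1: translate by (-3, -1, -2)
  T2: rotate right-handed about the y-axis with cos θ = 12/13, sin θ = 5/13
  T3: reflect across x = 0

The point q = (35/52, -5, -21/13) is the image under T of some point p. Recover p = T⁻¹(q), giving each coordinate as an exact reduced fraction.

T1 = [1 0 0 -3; 0 1 0 -1; 0 0 1 -2; 0 0 0 1]
T2·T1 = [12/13 0 5/13 -46/13; 0 1 0 -1; -5/13 0 12/13 -9/13; 0 0 0 1]
T3·…·T1 = [-12/13 0 -5/13 46/13; 0 1 0 -1; -5/13 0 12/13 -9/13; 0 0 0 1]
det M = -1; M⁻¹ = [-12/13 0 -5/13 3; 0 1 0 1; -5/13 0 12/13 2; 0 0 0 1]
M⁻¹ · (35/52, -5, -21/13)ᵀ = (3, -4, 1/4)ᵀ

p = (3, -4, 1/4)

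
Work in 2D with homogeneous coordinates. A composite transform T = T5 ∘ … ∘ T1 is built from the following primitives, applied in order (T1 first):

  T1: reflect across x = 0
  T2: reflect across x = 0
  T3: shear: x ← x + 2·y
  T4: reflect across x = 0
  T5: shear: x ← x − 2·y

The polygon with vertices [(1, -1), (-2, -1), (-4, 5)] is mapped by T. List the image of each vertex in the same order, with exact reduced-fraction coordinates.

T1 reflect across x = 0: (1, -1) → (-1, -1); (-2, -1) → (2, -1); (-4, 5) → (4, 5)
T2 reflect across x = 0: (-1, -1) → (1, -1); (2, -1) → (-2, -1); (4, 5) → (-4, 5)
T3 shear: x ← x + 2·y: (1, -1) → (-1, -1); (-2, -1) → (-4, -1); (-4, 5) → (6, 5)
T4 reflect across x = 0: (-1, -1) → (1, -1); (-4, -1) → (4, -1); (6, 5) → (-6, 5)
T5 shear: x ← x − 2·y: (1, -1) → (3, -1); (4, -1) → (6, -1); (-6, 5) → (-16, 5)

image vertices: (3, -1), (6, -1), (-16, 5)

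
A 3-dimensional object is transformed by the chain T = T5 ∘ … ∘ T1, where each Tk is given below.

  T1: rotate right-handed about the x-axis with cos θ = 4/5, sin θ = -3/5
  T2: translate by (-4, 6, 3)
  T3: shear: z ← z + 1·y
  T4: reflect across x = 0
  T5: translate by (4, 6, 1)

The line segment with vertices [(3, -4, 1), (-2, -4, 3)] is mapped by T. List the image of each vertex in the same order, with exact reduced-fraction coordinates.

image vertices: (5, 47/5, 53/5), (10, 53/5, 67/5)

T1 rotate right-handed about the x-axis with cos θ = 4/5, sin θ = -3/5: (3, -4, 1) → (3, -13/5, 16/5); (-2, -4, 3) → (-2, -7/5, 24/5)
T2 translate by (-4, 6, 3): (3, -13/5, 16/5) → (-1, 17/5, 31/5); (-2, -7/5, 24/5) → (-6, 23/5, 39/5)
T3 shear: z ← z + 1·y: (-1, 17/5, 31/5) → (-1, 17/5, 48/5); (-6, 23/5, 39/5) → (-6, 23/5, 62/5)
T4 reflect across x = 0: (-1, 17/5, 48/5) → (1, 17/5, 48/5); (-6, 23/5, 62/5) → (6, 23/5, 62/5)
T5 translate by (4, 6, 1): (1, 17/5, 48/5) → (5, 47/5, 53/5); (6, 23/5, 62/5) → (10, 53/5, 67/5)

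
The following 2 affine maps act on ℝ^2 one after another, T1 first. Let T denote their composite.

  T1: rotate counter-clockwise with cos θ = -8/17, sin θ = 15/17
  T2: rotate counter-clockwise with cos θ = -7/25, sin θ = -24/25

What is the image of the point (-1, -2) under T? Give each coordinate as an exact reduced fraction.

T(p) = (-242/425, -919/425)

T1 rotate counter-clockwise with cos θ = -8/17, sin θ = 15/17: (-1, -2) → (38/17, 1/17)
T2 rotate counter-clockwise with cos θ = -7/25, sin θ = -24/25: (38/17, 1/17) → (-242/425, -919/425)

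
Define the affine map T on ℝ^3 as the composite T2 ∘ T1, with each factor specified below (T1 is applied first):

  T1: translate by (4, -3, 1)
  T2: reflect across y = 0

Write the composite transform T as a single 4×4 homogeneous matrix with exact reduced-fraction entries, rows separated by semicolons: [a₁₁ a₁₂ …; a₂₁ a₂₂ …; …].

T = [1 0 0 4; 0 -1 0 3; 0 0 1 1; 0 0 0 1]

T1 = [1 0 0 4; 0 1 0 -3; 0 0 1 1; 0 0 0 1]
T2·T1 = [1 0 0 4; 0 -1 0 3; 0 0 1 1; 0 0 0 1]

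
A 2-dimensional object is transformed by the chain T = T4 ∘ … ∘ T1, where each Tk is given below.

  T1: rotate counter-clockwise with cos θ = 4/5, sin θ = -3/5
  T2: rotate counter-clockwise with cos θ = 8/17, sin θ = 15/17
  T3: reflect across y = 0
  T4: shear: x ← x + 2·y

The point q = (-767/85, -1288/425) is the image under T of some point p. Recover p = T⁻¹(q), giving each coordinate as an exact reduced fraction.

p = (-7/5, 4)

T1 = [4/5 3/5 0; -3/5 4/5 0; 0 0 1]
T2·T1 = [77/85 -36/85 0; 36/85 77/85 0; 0 0 1]
T3·…·T1 = [77/85 -36/85 0; -36/85 -77/85 0; 0 0 1]
T4·…·T1 = [1/17 -38/17 0; -36/85 -77/85 0; 0 0 1]
det M = -1; M⁻¹ = [77/85 -38/17 0; -36/85 -1/17 0; 0 0 1]
M⁻¹ · (-767/85, -1288/425)ᵀ = (-7/5, 4)ᵀ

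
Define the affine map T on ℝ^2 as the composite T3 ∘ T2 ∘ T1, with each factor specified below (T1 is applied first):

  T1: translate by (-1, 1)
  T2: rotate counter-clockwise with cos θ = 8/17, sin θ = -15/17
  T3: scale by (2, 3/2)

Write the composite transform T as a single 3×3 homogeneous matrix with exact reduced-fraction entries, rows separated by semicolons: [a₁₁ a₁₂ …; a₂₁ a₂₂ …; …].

T1 = [1 0 -1; 0 1 1; 0 0 1]
T2·T1 = [8/17 15/17 7/17; -15/17 8/17 23/17; 0 0 1]
T3·…·T1 = [16/17 30/17 14/17; -45/34 12/17 69/34; 0 0 1]

T = [16/17 30/17 14/17; -45/34 12/17 69/34; 0 0 1]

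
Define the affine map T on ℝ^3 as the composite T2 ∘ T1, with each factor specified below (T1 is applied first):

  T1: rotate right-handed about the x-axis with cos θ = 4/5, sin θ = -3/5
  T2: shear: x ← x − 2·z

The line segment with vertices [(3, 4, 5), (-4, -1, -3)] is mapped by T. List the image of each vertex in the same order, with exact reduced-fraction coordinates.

T1 rotate right-handed about the x-axis with cos θ = 4/5, sin θ = -3/5: (3, 4, 5) → (3, 31/5, 8/5); (-4, -1, -3) → (-4, -13/5, -9/5)
T2 shear: x ← x − 2·z: (3, 31/5, 8/5) → (-1/5, 31/5, 8/5); (-4, -13/5, -9/5) → (-2/5, -13/5, -9/5)

image vertices: (-1/5, 31/5, 8/5), (-2/5, -13/5, -9/5)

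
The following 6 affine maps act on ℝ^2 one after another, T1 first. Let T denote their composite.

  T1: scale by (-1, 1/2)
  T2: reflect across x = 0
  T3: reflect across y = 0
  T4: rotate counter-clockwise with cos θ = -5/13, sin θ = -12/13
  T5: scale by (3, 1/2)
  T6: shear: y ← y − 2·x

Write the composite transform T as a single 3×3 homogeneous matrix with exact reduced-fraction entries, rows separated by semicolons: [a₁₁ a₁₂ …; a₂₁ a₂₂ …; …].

T1 = [-1 0 0; 0 1/2 0; 0 0 1]
T2·T1 = [1 0 0; 0 1/2 0; 0 0 1]
T3·…·T1 = [1 0 0; 0 -1/2 0; 0 0 1]
T4·…·T1 = [-5/13 -6/13 0; -12/13 5/26 0; 0 0 1]
T5·…·T1 = [-15/13 -18/13 0; -6/13 5/52 0; 0 0 1]
T6·…·T1 = [-15/13 -18/13 0; 24/13 149/52 0; 0 0 1]

T = [-15/13 -18/13 0; 24/13 149/52 0; 0 0 1]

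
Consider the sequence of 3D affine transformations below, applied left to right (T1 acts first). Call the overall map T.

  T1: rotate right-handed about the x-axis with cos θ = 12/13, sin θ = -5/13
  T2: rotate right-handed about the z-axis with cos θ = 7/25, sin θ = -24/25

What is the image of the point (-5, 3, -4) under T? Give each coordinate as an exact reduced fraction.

T(p) = (-71/325, 1672/325, -63/13)

T1 rotate right-handed about the x-axis with cos θ = 12/13, sin θ = -5/13: (-5, 3, -4) → (-5, 16/13, -63/13)
T2 rotate right-handed about the z-axis with cos θ = 7/25, sin θ = -24/25: (-5, 16/13, -63/13) → (-71/325, 1672/325, -63/13)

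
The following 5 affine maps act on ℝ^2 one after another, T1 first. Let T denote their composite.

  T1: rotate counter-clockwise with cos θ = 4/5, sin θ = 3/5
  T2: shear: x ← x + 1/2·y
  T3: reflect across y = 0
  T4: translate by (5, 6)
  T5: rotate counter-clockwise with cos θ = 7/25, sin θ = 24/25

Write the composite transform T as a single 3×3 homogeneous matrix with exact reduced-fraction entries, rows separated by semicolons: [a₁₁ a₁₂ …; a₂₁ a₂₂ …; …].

T1 = [4/5 -3/5 0; 3/5 4/5 0; 0 0 1]
T2·T1 = [11/10 -1/5 0; 3/5 4/5 0; 0 0 1]
T3·…·T1 = [11/10 -1/5 0; -3/5 -4/5 0; 0 0 1]
T4·…·T1 = [11/10 -1/5 5; -3/5 -4/5 6; 0 0 1]
T5·…·T1 = [221/250 89/125 -109/25; 111/125 -52/125 162/25; 0 0 1]

T = [221/250 89/125 -109/25; 111/125 -52/125 162/25; 0 0 1]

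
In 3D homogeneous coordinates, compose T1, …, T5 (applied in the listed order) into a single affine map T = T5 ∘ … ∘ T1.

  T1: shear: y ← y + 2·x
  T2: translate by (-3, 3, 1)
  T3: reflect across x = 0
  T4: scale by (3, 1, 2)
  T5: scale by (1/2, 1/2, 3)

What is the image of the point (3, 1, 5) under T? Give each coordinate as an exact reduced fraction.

T1 shear: y ← y + 2·x: (3, 1, 5) → (3, 7, 5)
T2 translate by (-3, 3, 1): (3, 7, 5) → (0, 10, 6)
T3 reflect across x = 0: (0, 10, 6) → (0, 10, 6)
T4 scale by (3, 1, 2): (0, 10, 6) → (0, 10, 12)
T5 scale by (1/2, 1/2, 3): (0, 10, 12) → (0, 5, 36)

T(p) = (0, 5, 36)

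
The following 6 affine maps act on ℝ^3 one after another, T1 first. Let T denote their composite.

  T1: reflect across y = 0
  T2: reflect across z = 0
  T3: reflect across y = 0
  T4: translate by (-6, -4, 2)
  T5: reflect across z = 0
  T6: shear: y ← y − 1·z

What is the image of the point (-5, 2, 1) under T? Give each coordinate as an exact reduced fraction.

T1 reflect across y = 0: (-5, 2, 1) → (-5, -2, 1)
T2 reflect across z = 0: (-5, -2, 1) → (-5, -2, -1)
T3 reflect across y = 0: (-5, -2, -1) → (-5, 2, -1)
T4 translate by (-6, -4, 2): (-5, 2, -1) → (-11, -2, 1)
T5 reflect across z = 0: (-11, -2, 1) → (-11, -2, -1)
T6 shear: y ← y − 1·z: (-11, -2, -1) → (-11, -1, -1)

T(p) = (-11, -1, -1)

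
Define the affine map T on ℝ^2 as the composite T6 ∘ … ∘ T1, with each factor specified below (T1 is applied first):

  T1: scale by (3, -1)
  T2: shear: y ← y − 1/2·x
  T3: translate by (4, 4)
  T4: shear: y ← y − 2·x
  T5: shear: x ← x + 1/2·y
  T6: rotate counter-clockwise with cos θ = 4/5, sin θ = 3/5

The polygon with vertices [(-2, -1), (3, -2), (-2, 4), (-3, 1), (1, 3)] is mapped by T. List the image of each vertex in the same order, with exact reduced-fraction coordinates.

image vertices: (-4, 12), (153/10, -383/20), (-3, 13/2), (-15/2, 65/4), (17/2, -47/4)

T1 scale by (3, -1): (-2, -1) → (-6, 1); (3, -2) → (9, 2); (-2, 4) → (-6, -4); (-3, 1) → (-9, -1); (1, 3) → (3, -3)
T2 shear: y ← y − 1/2·x: (-6, 1) → (-6, 4); (9, 2) → (9, -5/2); (-6, -4) → (-6, -1); (-9, -1) → (-9, 7/2); (3, -3) → (3, -9/2)
T3 translate by (4, 4): (-6, 4) → (-2, 8); (9, -5/2) → (13, 3/2); (-6, -1) → (-2, 3); (-9, 7/2) → (-5, 15/2); (3, -9/2) → (7, -1/2)
T4 shear: y ← y − 2·x: (-2, 8) → (-2, 12); (13, 3/2) → (13, -49/2); (-2, 3) → (-2, 7); (-5, 15/2) → (-5, 35/2); (7, -1/2) → (7, -29/2)
T5 shear: x ← x + 1/2·y: (-2, 12) → (4, 12); (13, -49/2) → (3/4, -49/2); (-2, 7) → (3/2, 7); (-5, 35/2) → (15/4, 35/2); (7, -29/2) → (-1/4, -29/2)
T6 rotate counter-clockwise with cos θ = 4/5, sin θ = 3/5: (4, 12) → (-4, 12); (3/4, -49/2) → (153/10, -383/20); (3/2, 7) → (-3, 13/2); (15/4, 35/2) → (-15/2, 65/4); (-1/4, -29/2) → (17/2, -47/4)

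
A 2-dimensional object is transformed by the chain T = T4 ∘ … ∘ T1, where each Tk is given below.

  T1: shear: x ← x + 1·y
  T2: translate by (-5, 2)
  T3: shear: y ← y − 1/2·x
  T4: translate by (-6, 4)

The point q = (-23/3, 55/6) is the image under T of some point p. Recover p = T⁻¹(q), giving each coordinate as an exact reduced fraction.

T1 = [1 1 0; 0 1 0; 0 0 1]
T2·T1 = [1 1 -5; 0 1 2; 0 0 1]
T3·…·T1 = [1 1 -5; -1/2 1/2 9/2; 0 0 1]
T4·…·T1 = [1 1 -11; -1/2 1/2 17/2; 0 0 1]
det M = 1; M⁻¹ = [1/2 -1 14; 1/2 1 -3; 0 0 1]
M⁻¹ · (-23/3, 55/6)ᵀ = (1, 7/3)ᵀ

p = (1, 7/3)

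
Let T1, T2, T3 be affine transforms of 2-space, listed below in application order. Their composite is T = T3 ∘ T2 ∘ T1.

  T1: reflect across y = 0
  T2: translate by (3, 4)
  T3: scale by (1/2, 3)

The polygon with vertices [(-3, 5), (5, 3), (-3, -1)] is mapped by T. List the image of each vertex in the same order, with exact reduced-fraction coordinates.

image vertices: (0, -3), (4, 3), (0, 15)

T1 reflect across y = 0: (-3, 5) → (-3, -5); (5, 3) → (5, -3); (-3, -1) → (-3, 1)
T2 translate by (3, 4): (-3, -5) → (0, -1); (5, -3) → (8, 1); (-3, 1) → (0, 5)
T3 scale by (1/2, 3): (0, -1) → (0, -3); (8, 1) → (4, 3); (0, 5) → (0, 15)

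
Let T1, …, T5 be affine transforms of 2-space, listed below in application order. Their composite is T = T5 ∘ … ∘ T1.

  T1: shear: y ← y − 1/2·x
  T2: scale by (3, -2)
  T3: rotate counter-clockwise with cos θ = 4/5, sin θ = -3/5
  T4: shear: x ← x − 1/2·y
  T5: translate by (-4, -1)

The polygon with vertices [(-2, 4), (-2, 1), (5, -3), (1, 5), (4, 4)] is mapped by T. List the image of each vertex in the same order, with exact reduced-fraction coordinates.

image vertices: (-63/5, -27/5), (-57/5, -3/5), (147/10, -6/5), (-5/2, -10), (42/5, -57/5)

T1 shear: y ← y − 1/2·x: (-2, 4) → (-2, 5); (-2, 1) → (-2, 2); (5, -3) → (5, -11/2); (1, 5) → (1, 9/2); (4, 4) → (4, 2)
T2 scale by (3, -2): (-2, 5) → (-6, -10); (-2, 2) → (-6, -4); (5, -11/2) → (15, 11); (1, 9/2) → (3, -9); (4, 2) → (12, -4)
T3 rotate counter-clockwise with cos θ = 4/5, sin θ = -3/5: (-6, -10) → (-54/5, -22/5); (-6, -4) → (-36/5, 2/5); (15, 11) → (93/5, -1/5); (3, -9) → (-3, -9); (12, -4) → (36/5, -52/5)
T4 shear: x ← x − 1/2·y: (-54/5, -22/5) → (-43/5, -22/5); (-36/5, 2/5) → (-37/5, 2/5); (93/5, -1/5) → (187/10, -1/5); (-3, -9) → (3/2, -9); (36/5, -52/5) → (62/5, -52/5)
T5 translate by (-4, -1): (-43/5, -22/5) → (-63/5, -27/5); (-37/5, 2/5) → (-57/5, -3/5); (187/10, -1/5) → (147/10, -6/5); (3/2, -9) → (-5/2, -10); (62/5, -52/5) → (42/5, -57/5)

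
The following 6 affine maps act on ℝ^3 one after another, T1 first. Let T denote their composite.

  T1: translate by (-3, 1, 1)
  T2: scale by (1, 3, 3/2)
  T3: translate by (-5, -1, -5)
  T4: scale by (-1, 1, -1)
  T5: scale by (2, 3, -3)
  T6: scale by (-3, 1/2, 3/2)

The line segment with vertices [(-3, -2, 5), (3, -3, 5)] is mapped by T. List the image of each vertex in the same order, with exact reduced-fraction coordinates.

image vertices: (-66, -6, 18), (-30, -21/2, 18)

T1 translate by (-3, 1, 1): (-3, -2, 5) → (-6, -1, 6); (3, -3, 5) → (0, -2, 6)
T2 scale by (1, 3, 3/2): (-6, -1, 6) → (-6, -3, 9); (0, -2, 6) → (0, -6, 9)
T3 translate by (-5, -1, -5): (-6, -3, 9) → (-11, -4, 4); (0, -6, 9) → (-5, -7, 4)
T4 scale by (-1, 1, -1): (-11, -4, 4) → (11, -4, -4); (-5, -7, 4) → (5, -7, -4)
T5 scale by (2, 3, -3): (11, -4, -4) → (22, -12, 12); (5, -7, -4) → (10, -21, 12)
T6 scale by (-3, 1/2, 3/2): (22, -12, 12) → (-66, -6, 18); (10, -21, 12) → (-30, -21/2, 18)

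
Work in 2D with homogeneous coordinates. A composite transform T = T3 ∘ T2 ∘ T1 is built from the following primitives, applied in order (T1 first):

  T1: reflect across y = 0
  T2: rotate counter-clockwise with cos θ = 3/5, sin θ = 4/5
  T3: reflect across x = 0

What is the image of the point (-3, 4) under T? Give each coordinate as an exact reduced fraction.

T1 reflect across y = 0: (-3, 4) → (-3, -4)
T2 rotate counter-clockwise with cos θ = 3/5, sin θ = 4/5: (-3, -4) → (7/5, -24/5)
T3 reflect across x = 0: (7/5, -24/5) → (-7/5, -24/5)

T(p) = (-7/5, -24/5)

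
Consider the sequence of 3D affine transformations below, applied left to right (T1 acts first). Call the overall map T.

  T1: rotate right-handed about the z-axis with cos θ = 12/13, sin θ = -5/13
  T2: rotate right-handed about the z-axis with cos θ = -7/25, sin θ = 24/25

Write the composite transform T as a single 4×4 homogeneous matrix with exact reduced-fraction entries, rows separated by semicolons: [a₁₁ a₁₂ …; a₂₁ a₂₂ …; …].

T1 = [12/13 5/13 0 0; -5/13 12/13 0 0; 0 0 1 0; 0 0 0 1]
T2·T1 = [36/325 -323/325 0 0; 323/325 36/325 0 0; 0 0 1 0; 0 0 0 1]

T = [36/325 -323/325 0 0; 323/325 36/325 0 0; 0 0 1 0; 0 0 0 1]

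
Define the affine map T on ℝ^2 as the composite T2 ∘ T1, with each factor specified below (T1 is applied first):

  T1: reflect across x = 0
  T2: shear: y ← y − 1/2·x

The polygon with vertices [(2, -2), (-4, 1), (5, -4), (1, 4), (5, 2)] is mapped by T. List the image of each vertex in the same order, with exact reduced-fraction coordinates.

T1 reflect across x = 0: (2, -2) → (-2, -2); (-4, 1) → (4, 1); (5, -4) → (-5, -4); (1, 4) → (-1, 4); (5, 2) → (-5, 2)
T2 shear: y ← y − 1/2·x: (-2, -2) → (-2, -1); (4, 1) → (4, -1); (-5, -4) → (-5, -3/2); (-1, 4) → (-1, 9/2); (-5, 2) → (-5, 9/2)

image vertices: (-2, -1), (4, -1), (-5, -3/2), (-1, 9/2), (-5, 9/2)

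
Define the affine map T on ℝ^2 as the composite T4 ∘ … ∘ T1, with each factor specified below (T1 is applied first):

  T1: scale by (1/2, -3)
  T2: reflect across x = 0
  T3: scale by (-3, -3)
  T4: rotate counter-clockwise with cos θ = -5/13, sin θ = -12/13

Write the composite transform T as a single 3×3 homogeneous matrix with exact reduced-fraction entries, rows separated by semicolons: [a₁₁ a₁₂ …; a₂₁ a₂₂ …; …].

T1 = [1/2 0 0; 0 -3 0; 0 0 1]
T2·T1 = [-1/2 0 0; 0 -3 0; 0 0 1]
T3·…·T1 = [3/2 0 0; 0 9 0; 0 0 1]
T4·…·T1 = [-15/26 108/13 0; -18/13 -45/13 0; 0 0 1]

T = [-15/26 108/13 0; -18/13 -45/13 0; 0 0 1]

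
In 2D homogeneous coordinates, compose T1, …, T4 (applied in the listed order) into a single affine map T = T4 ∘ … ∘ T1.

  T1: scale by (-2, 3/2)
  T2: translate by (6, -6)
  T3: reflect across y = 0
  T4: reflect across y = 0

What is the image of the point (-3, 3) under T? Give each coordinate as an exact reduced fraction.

T(p) = (12, -3/2)

T1 scale by (-2, 3/2): (-3, 3) → (6, 9/2)
T2 translate by (6, -6): (6, 9/2) → (12, -3/2)
T3 reflect across y = 0: (12, -3/2) → (12, 3/2)
T4 reflect across y = 0: (12, 3/2) → (12, -3/2)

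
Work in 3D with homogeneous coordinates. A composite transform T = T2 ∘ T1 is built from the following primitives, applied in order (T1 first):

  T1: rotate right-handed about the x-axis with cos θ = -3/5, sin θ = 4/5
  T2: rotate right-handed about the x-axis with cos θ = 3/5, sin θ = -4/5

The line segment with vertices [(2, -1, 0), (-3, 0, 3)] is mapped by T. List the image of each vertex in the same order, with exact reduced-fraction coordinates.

image vertices: (2, -7/25, -24/25), (-3, -72/25, 21/25)

T1 rotate right-handed about the x-axis with cos θ = -3/5, sin θ = 4/5: (2, -1, 0) → (2, 3/5, -4/5); (-3, 0, 3) → (-3, -12/5, -9/5)
T2 rotate right-handed about the x-axis with cos θ = 3/5, sin θ = -4/5: (2, 3/5, -4/5) → (2, -7/25, -24/25); (-3, -12/5, -9/5) → (-3, -72/25, 21/25)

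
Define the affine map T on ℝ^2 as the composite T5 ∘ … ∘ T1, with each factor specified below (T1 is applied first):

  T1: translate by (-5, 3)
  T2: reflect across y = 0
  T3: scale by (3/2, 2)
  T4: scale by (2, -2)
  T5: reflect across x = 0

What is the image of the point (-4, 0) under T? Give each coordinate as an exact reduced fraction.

T1 translate by (-5, 3): (-4, 0) → (-9, 3)
T2 reflect across y = 0: (-9, 3) → (-9, -3)
T3 scale by (3/2, 2): (-9, -3) → (-27/2, -6)
T4 scale by (2, -2): (-27/2, -6) → (-27, 12)
T5 reflect across x = 0: (-27, 12) → (27, 12)

T(p) = (27, 12)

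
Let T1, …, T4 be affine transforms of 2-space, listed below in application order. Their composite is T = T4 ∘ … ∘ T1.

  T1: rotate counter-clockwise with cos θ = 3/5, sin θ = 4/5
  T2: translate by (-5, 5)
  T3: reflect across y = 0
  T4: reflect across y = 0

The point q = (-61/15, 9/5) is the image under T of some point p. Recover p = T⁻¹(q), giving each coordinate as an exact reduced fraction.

p = (-2, -8/3)

T1 = [3/5 -4/5 0; 4/5 3/5 0; 0 0 1]
T2·T1 = [3/5 -4/5 -5; 4/5 3/5 5; 0 0 1]
T3·…·T1 = [3/5 -4/5 -5; -4/5 -3/5 -5; 0 0 1]
T4·…·T1 = [3/5 -4/5 -5; 4/5 3/5 5; 0 0 1]
det M = 1; M⁻¹ = [3/5 4/5 -1; -4/5 3/5 -7; 0 0 1]
M⁻¹ · (-61/15, 9/5)ᵀ = (-2, -8/3)ᵀ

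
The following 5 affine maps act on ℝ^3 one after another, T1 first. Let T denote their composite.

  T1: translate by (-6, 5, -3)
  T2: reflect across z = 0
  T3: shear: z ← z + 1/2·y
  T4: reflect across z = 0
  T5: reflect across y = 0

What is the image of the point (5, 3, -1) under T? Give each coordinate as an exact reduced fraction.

T1 translate by (-6, 5, -3): (5, 3, -1) → (-1, 8, -4)
T2 reflect across z = 0: (-1, 8, -4) → (-1, 8, 4)
T3 shear: z ← z + 1/2·y: (-1, 8, 4) → (-1, 8, 8)
T4 reflect across z = 0: (-1, 8, 8) → (-1, 8, -8)
T5 reflect across y = 0: (-1, 8, -8) → (-1, -8, -8)

T(p) = (-1, -8, -8)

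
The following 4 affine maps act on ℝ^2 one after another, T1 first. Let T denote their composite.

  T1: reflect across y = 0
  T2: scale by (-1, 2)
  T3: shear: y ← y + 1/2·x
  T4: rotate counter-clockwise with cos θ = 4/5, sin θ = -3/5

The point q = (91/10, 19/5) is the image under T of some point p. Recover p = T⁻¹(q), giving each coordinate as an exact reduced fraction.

p = (-5, -3)

T1 = [1 0 0; 0 -1 0; 0 0 1]
T2·T1 = [-1 0 0; 0 -2 0; 0 0 1]
T3·…·T1 = [-1 0 0; -1/2 -2 0; 0 0 1]
T4·…·T1 = [-11/10 -6/5 0; 1/5 -8/5 0; 0 0 1]
det M = 2; M⁻¹ = [-4/5 3/5 0; -1/10 -11/20 0; 0 0 1]
M⁻¹ · (91/10, 19/5)ᵀ = (-5, -3)ᵀ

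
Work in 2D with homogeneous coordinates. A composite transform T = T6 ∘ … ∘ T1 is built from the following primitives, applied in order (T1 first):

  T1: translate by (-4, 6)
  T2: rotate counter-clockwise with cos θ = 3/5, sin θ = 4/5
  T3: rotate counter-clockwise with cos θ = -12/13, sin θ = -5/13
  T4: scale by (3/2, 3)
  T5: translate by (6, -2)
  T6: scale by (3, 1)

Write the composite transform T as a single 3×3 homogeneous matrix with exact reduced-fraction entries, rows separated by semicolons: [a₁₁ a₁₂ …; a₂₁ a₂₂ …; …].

T1 = [1 0 -4; 0 1 6; 0 0 1]
T2·T1 = [3/5 -4/5 -36/5; 4/5 3/5 2/5; 0 0 1]
T3·…·T1 = [-16/65 63/65 34/5; -63/65 -16/65 12/5; 0 0 1]
T4·…·T1 = [-24/65 189/130 51/5; -189/65 -48/65 36/5; 0 0 1]
T5·…·T1 = [-24/65 189/130 81/5; -189/65 -48/65 26/5; 0 0 1]
T6·…·T1 = [-72/65 567/130 243/5; -189/65 -48/65 26/5; 0 0 1]

T = [-72/65 567/130 243/5; -189/65 -48/65 26/5; 0 0 1]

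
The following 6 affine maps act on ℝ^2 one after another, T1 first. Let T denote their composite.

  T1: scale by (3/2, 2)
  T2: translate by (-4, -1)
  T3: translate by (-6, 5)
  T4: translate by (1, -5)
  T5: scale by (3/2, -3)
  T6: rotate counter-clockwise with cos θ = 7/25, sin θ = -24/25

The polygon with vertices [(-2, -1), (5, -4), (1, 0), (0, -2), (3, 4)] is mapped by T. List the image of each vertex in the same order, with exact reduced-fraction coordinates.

T1 scale by (3/2, 2): (-2, -1) → (-3, -2); (5, -4) → (15/2, -8); (1, 0) → (3/2, 0); (0, -2) → (0, -4); (3, 4) → (9/2, 8)
T2 translate by (-4, -1): (-3, -2) → (-7, -3); (15/2, -8) → (7/2, -9); (3/2, 0) → (-5/2, -1); (0, -4) → (-4, -5); (9/2, 8) → (1/2, 7)
T3 translate by (-6, 5): (-7, -3) → (-13, 2); (7/2, -9) → (-5/2, -4); (-5/2, -1) → (-17/2, 4); (-4, -5) → (-10, 0); (1/2, 7) → (-11/2, 12)
T4 translate by (1, -5): (-13, 2) → (-12, -3); (-5/2, -4) → (-3/2, -9); (-17/2, 4) → (-15/2, -1); (-10, 0) → (-9, -5); (-11/2, 12) → (-9/2, 7)
T5 scale by (3/2, -3): (-12, -3) → (-18, 9); (-3/2, -9) → (-9/4, 27); (-15/2, -1) → (-45/4, 3); (-9, -5) → (-27/2, 15); (-9/2, 7) → (-27/4, -21)
T6 rotate counter-clockwise with cos θ = 7/25, sin θ = -24/25: (-18, 9) → (18/5, 99/5); (-9/4, 27) → (2529/100, 243/25); (-45/4, 3) → (-27/100, 291/25); (-27/2, 15) → (531/50, 429/25); (-27/4, -21) → (-441/20, 3/5)

image vertices: (18/5, 99/5), (2529/100, 243/25), (-27/100, 291/25), (531/50, 429/25), (-441/20, 3/5)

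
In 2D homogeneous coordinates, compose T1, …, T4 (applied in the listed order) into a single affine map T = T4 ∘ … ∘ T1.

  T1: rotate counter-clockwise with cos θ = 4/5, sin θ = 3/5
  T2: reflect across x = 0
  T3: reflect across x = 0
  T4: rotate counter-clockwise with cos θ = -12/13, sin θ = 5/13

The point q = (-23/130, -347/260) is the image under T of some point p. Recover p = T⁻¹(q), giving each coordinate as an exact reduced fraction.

T1 = [4/5 -3/5 0; 3/5 4/5 0; 0 0 1]
T2·T1 = [-4/5 3/5 0; 3/5 4/5 0; 0 0 1]
T3·…·T1 = [4/5 -3/5 0; 3/5 4/5 0; 0 0 1]
T4·…·T1 = [-63/65 16/65 0; -16/65 -63/65 0; 0 0 1]
det M = 1; M⁻¹ = [-63/65 -16/65 0; 16/65 -63/65 0; 0 0 1]
M⁻¹ · (-23/130, -347/260)ᵀ = (1/2, 5/4)ᵀ

p = (1/2, 5/4)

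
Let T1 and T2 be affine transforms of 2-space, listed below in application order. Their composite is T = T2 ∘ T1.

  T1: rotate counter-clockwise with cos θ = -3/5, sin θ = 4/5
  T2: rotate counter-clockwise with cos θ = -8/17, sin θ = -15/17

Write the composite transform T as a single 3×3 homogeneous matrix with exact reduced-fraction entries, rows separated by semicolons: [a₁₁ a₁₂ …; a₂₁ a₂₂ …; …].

T1 = [-3/5 -4/5 0; 4/5 -3/5 0; 0 0 1]
T2·T1 = [84/85 -13/85 0; 13/85 84/85 0; 0 0 1]

T = [84/85 -13/85 0; 13/85 84/85 0; 0 0 1]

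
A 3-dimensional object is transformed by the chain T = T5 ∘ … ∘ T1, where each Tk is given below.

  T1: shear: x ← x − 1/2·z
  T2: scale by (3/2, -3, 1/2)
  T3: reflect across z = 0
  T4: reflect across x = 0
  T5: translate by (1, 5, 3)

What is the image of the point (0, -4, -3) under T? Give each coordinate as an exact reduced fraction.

T1 shear: x ← x − 1/2·z: (0, -4, -3) → (3/2, -4, -3)
T2 scale by (3/2, -3, 1/2): (3/2, -4, -3) → (9/4, 12, -3/2)
T3 reflect across z = 0: (9/4, 12, -3/2) → (9/4, 12, 3/2)
T4 reflect across x = 0: (9/4, 12, 3/2) → (-9/4, 12, 3/2)
T5 translate by (1, 5, 3): (-9/4, 12, 3/2) → (-5/4, 17, 9/2)

T(p) = (-5/4, 17, 9/2)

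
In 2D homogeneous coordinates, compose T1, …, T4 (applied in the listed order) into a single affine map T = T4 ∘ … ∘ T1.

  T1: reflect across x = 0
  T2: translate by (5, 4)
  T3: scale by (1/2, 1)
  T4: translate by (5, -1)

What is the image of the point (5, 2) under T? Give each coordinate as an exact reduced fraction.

T(p) = (5, 5)

T1 reflect across x = 0: (5, 2) → (-5, 2)
T2 translate by (5, 4): (-5, 2) → (0, 6)
T3 scale by (1/2, 1): (0, 6) → (0, 6)
T4 translate by (5, -1): (0, 6) → (5, 5)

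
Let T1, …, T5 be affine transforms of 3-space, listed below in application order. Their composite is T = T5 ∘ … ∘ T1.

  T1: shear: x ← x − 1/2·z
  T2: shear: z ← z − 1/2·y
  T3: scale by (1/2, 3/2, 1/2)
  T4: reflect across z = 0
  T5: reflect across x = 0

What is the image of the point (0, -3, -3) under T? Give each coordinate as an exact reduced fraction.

T(p) = (-3/4, -9/2, 3/4)

T1 shear: x ← x − 1/2·z: (0, -3, -3) → (3/2, -3, -3)
T2 shear: z ← z − 1/2·y: (3/2, -3, -3) → (3/2, -3, -3/2)
T3 scale by (1/2, 3/2, 1/2): (3/2, -3, -3/2) → (3/4, -9/2, -3/4)
T4 reflect across z = 0: (3/4, -9/2, -3/4) → (3/4, -9/2, 3/4)
T5 reflect across x = 0: (3/4, -9/2, 3/4) → (-3/4, -9/2, 3/4)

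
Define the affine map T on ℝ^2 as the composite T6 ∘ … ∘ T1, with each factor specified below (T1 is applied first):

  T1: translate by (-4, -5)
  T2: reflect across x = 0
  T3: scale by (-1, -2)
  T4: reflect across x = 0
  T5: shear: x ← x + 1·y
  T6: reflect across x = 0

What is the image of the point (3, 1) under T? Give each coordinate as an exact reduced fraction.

T(p) = (-9, 8)

T1 translate by (-4, -5): (3, 1) → (-1, -4)
T2 reflect across x = 0: (-1, -4) → (1, -4)
T3 scale by (-1, -2): (1, -4) → (-1, 8)
T4 reflect across x = 0: (-1, 8) → (1, 8)
T5 shear: x ← x + 1·y: (1, 8) → (9, 8)
T6 reflect across x = 0: (9, 8) → (-9, 8)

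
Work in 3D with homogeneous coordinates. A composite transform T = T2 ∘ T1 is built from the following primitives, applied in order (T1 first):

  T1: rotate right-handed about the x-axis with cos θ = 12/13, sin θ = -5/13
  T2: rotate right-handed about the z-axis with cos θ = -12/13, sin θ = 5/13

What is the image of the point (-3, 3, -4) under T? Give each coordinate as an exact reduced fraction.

T1 rotate right-handed about the x-axis with cos θ = 12/13, sin θ = -5/13: (-3, 3, -4) → (-3, 16/13, -63/13)
T2 rotate right-handed about the z-axis with cos θ = -12/13, sin θ = 5/13: (-3, 16/13, -63/13) → (388/169, -387/169, -63/13)

T(p) = (388/169, -387/169, -63/13)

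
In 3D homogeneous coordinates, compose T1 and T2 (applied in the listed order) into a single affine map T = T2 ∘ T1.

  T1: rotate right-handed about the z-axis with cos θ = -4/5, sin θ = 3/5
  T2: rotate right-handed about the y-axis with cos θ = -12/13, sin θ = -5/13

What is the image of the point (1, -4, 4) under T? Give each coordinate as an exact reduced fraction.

T1 rotate right-handed about the z-axis with cos θ = -4/5, sin θ = 3/5: (1, -4, 4) → (8/5, 19/5, 4)
T2 rotate right-handed about the y-axis with cos θ = -12/13, sin θ = -5/13: (8/5, 19/5, 4) → (-196/65, 19/5, -40/13)

T(p) = (-196/65, 19/5, -40/13)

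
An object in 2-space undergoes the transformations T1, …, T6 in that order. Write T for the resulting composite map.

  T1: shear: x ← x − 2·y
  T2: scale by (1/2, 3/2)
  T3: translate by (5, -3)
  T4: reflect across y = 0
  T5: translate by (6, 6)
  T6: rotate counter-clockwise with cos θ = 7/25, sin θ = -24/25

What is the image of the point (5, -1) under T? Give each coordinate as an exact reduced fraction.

T1 shear: x ← x − 2·y: (5, -1) → (7, -1)
T2 scale by (1/2, 3/2): (7, -1) → (7/2, -3/2)
T3 translate by (5, -3): (7/2, -3/2) → (17/2, -9/2)
T4 reflect across y = 0: (17/2, -9/2) → (17/2, 9/2)
T5 translate by (6, 6): (17/2, 9/2) → (29/2, 21/2)
T6 rotate counter-clockwise with cos θ = 7/25, sin θ = -24/25: (29/2, 21/2) → (707/50, -549/50)

T(p) = (707/50, -549/50)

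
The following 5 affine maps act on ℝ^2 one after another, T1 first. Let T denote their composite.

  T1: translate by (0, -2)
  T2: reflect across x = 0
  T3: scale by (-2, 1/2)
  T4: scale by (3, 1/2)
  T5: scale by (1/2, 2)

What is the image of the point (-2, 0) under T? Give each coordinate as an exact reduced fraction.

T(p) = (-6, -1)

T1 translate by (0, -2): (-2, 0) → (-2, -2)
T2 reflect across x = 0: (-2, -2) → (2, -2)
T3 scale by (-2, 1/2): (2, -2) → (-4, -1)
T4 scale by (3, 1/2): (-4, -1) → (-12, -1/2)
T5 scale by (1/2, 2): (-12, -1/2) → (-6, -1)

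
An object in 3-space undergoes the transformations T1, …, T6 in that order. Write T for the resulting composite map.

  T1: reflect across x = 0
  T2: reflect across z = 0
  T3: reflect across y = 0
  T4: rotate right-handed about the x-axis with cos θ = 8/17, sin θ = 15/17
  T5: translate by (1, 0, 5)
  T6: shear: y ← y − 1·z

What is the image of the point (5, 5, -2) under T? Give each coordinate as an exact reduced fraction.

T1 reflect across x = 0: (5, 5, -2) → (-5, 5, -2)
T2 reflect across z = 0: (-5, 5, -2) → (-5, 5, 2)
T3 reflect across y = 0: (-5, 5, 2) → (-5, -5, 2)
T4 rotate right-handed about the x-axis with cos θ = 8/17, sin θ = 15/17: (-5, -5, 2) → (-5, -70/17, -59/17)
T5 translate by (1, 0, 5): (-5, -70/17, -59/17) → (-4, -70/17, 26/17)
T6 shear: y ← y − 1·z: (-4, -70/17, 26/17) → (-4, -96/17, 26/17)

T(p) = (-4, -96/17, 26/17)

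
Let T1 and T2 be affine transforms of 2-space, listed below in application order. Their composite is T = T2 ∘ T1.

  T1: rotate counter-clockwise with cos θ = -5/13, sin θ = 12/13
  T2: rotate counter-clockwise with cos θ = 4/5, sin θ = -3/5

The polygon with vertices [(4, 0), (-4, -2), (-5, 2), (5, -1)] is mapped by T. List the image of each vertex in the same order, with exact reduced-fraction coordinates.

image vertices: (64/65, 252/65), (62/65, -284/65), (-206/65, -283/65), (11/5, 23/5)

T1 rotate counter-clockwise with cos θ = -5/13, sin θ = 12/13: (4, 0) → (-20/13, 48/13); (-4, -2) → (44/13, -38/13); (-5, 2) → (1/13, -70/13); (5, -1) → (-1, 5)
T2 rotate counter-clockwise with cos θ = 4/5, sin θ = -3/5: (-20/13, 48/13) → (64/65, 252/65); (44/13, -38/13) → (62/65, -284/65); (1/13, -70/13) → (-206/65, -283/65); (-1, 5) → (11/5, 23/5)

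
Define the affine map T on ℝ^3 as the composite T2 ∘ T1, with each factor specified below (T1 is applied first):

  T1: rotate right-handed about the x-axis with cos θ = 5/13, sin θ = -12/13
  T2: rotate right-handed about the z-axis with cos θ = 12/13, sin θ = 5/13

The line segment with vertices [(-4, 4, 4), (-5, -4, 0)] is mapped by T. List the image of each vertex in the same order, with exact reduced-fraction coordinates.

image vertices: (-964/169, 556/169, -28/13), (-680/169, -565/169, 48/13)

T1 rotate right-handed about the x-axis with cos θ = 5/13, sin θ = -12/13: (-4, 4, 4) → (-4, 68/13, -28/13); (-5, -4, 0) → (-5, -20/13, 48/13)
T2 rotate right-handed about the z-axis with cos θ = 12/13, sin θ = 5/13: (-4, 68/13, -28/13) → (-964/169, 556/169, -28/13); (-5, -20/13, 48/13) → (-680/169, -565/169, 48/13)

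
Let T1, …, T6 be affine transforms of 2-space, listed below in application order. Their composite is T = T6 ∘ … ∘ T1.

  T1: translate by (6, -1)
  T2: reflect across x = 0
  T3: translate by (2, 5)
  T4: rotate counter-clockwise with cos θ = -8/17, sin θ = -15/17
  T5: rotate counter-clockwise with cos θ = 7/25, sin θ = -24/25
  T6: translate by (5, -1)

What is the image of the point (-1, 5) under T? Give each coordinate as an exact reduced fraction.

T(p) = (518/85, -886/85)

T1 translate by (6, -1): (-1, 5) → (5, 4)
T2 reflect across x = 0: (5, 4) → (-5, 4)
T3 translate by (2, 5): (-5, 4) → (-3, 9)
T4 rotate counter-clockwise with cos θ = -8/17, sin θ = -15/17: (-3, 9) → (159/17, -27/17)
T5 rotate counter-clockwise with cos θ = 7/25, sin θ = -24/25: (159/17, -27/17) → (93/85, -801/85)
T6 translate by (5, -1): (93/85, -801/85) → (518/85, -886/85)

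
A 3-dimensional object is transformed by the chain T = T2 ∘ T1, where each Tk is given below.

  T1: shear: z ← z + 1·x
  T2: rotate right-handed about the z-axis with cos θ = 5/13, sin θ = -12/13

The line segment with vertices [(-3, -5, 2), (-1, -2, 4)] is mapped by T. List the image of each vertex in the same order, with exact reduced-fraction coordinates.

T1 shear: z ← z + 1·x: (-3, -5, 2) → (-3, -5, -1); (-1, -2, 4) → (-1, -2, 3)
T2 rotate right-handed about the z-axis with cos θ = 5/13, sin θ = -12/13: (-3, -5, -1) → (-75/13, 11/13, -1); (-1, -2, 3) → (-29/13, 2/13, 3)

image vertices: (-75/13, 11/13, -1), (-29/13, 2/13, 3)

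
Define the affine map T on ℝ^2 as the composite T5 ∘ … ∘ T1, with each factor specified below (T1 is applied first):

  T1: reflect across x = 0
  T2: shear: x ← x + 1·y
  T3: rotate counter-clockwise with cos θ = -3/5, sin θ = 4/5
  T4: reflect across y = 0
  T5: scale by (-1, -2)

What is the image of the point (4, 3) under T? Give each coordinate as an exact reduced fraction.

T1 reflect across x = 0: (4, 3) → (-4, 3)
T2 shear: x ← x + 1·y: (-4, 3) → (-1, 3)
T3 rotate counter-clockwise with cos θ = -3/5, sin θ = 4/5: (-1, 3) → (-9/5, -13/5)
T4 reflect across y = 0: (-9/5, -13/5) → (-9/5, 13/5)
T5 scale by (-1, -2): (-9/5, 13/5) → (9/5, -26/5)

T(p) = (9/5, -26/5)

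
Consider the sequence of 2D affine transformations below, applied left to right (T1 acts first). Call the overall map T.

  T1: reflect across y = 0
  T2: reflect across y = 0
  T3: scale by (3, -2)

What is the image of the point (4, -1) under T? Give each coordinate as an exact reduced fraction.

T1 reflect across y = 0: (4, -1) → (4, 1)
T2 reflect across y = 0: (4, 1) → (4, -1)
T3 scale by (3, -2): (4, -1) → (12, 2)

T(p) = (12, 2)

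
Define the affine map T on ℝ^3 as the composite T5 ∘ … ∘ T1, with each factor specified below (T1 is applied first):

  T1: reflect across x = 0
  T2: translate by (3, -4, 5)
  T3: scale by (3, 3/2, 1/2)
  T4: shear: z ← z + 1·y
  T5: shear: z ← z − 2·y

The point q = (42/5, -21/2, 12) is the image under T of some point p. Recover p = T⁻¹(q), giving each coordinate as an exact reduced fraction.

p = (1/5, -3, -2)

T1 = [-1 0 0 0; 0 1 0 0; 0 0 1 0; 0 0 0 1]
T2·T1 = [-1 0 0 3; 0 1 0 -4; 0 0 1 5; 0 0 0 1]
T3·…·T1 = [-3 0 0 9; 0 3/2 0 -6; 0 0 1/2 5/2; 0 0 0 1]
T4·…·T1 = [-3 0 0 9; 0 3/2 0 -6; 0 3/2 1/2 -7/2; 0 0 0 1]
T5·…·T1 = [-3 0 0 9; 0 3/2 0 -6; 0 -3/2 1/2 17/2; 0 0 0 1]
det M = -9/4; M⁻¹ = [-1/3 0 0 3; 0 2/3 0 4; 0 2 2 -5; 0 0 0 1]
M⁻¹ · (42/5, -21/2, 12)ᵀ = (1/5, -3, -2)ᵀ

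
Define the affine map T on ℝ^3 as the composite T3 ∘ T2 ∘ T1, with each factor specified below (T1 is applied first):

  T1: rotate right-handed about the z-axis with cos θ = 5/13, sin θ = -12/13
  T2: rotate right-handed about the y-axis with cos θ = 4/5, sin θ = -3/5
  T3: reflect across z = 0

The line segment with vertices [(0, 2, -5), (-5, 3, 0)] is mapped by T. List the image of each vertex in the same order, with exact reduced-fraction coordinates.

image vertices: (291/65, 10/13, 188/65), (44/65, 75/13, -33/65)

T1 rotate right-handed about the z-axis with cos θ = 5/13, sin θ = -12/13: (0, 2, -5) → (24/13, 10/13, -5); (-5, 3, 0) → (11/13, 75/13, 0)
T2 rotate right-handed about the y-axis with cos θ = 4/5, sin θ = -3/5: (24/13, 10/13, -5) → (291/65, 10/13, -188/65); (11/13, 75/13, 0) → (44/65, 75/13, 33/65)
T3 reflect across z = 0: (291/65, 10/13, -188/65) → (291/65, 10/13, 188/65); (44/65, 75/13, 33/65) → (44/65, 75/13, -33/65)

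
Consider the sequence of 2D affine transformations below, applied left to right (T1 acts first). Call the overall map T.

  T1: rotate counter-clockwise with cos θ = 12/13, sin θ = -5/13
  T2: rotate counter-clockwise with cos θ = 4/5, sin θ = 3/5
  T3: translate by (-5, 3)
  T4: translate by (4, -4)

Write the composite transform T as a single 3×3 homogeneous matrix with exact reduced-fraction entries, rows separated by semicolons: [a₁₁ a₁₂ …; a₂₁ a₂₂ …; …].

T = [63/65 -16/65 -1; 16/65 63/65 -1; 0 0 1]

T1 = [12/13 5/13 0; -5/13 12/13 0; 0 0 1]
T2·T1 = [63/65 -16/65 0; 16/65 63/65 0; 0 0 1]
T3·…·T1 = [63/65 -16/65 -5; 16/65 63/65 3; 0 0 1]
T4·…·T1 = [63/65 -16/65 -1; 16/65 63/65 -1; 0 0 1]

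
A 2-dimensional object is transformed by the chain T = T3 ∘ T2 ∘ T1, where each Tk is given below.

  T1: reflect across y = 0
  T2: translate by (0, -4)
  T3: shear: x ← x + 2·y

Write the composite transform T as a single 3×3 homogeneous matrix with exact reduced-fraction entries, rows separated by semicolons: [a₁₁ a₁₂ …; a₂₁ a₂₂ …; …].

T1 = [1 0 0; 0 -1 0; 0 0 1]
T2·T1 = [1 0 0; 0 -1 -4; 0 0 1]
T3·…·T1 = [1 -2 -8; 0 -1 -4; 0 0 1]

T = [1 -2 -8; 0 -1 -4; 0 0 1]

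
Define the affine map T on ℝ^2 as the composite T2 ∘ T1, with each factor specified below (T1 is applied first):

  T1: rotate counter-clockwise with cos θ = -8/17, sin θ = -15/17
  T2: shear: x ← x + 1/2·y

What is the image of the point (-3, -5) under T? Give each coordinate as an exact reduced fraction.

T(p) = (-1/2, 5)

T1 rotate counter-clockwise with cos θ = -8/17, sin θ = -15/17: (-3, -5) → (-3, 5)
T2 shear: x ← x + 1/2·y: (-3, 5) → (-1/2, 5)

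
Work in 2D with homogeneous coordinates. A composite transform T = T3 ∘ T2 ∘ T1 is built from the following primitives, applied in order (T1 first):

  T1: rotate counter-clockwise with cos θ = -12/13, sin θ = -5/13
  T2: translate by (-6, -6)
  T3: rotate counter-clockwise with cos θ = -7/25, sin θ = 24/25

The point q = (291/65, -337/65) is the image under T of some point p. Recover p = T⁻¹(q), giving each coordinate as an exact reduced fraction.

p = (-1, -3)

T1 = [-12/13 5/13 0; -5/13 -12/13 0; 0 0 1]
T2·T1 = [-12/13 5/13 -6; -5/13 -12/13 -6; 0 0 1]
T3·…·T1 = [204/325 253/325 186/25; -253/325 204/325 -102/25; 0 0 1]
det M = 1; M⁻¹ = [204/325 -253/325 -102/13; 253/325 204/325 -42/13; 0 0 1]
M⁻¹ · (291/65, -337/65)ᵀ = (-1, -3)ᵀ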